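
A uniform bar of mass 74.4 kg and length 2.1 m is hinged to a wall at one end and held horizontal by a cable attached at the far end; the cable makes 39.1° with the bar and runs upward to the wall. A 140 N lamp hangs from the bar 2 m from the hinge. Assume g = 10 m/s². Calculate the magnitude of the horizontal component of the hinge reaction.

H_x ≈ 622 N

Take torques about the hinge: T sin 39.1° · 2.1 = 74.4×10×1.05 + 140×2 = 1061.2 N·m.
So T = 1061.2 / (0.6307 × 2.1) = 801.26 N.
ΣF_x = 0: H_x = T cos 39.1° = 621.81 N.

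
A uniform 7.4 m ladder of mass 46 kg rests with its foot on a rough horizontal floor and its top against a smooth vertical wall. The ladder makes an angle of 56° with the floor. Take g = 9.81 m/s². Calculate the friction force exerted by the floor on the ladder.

f ≈ 152 N

Torques about the foot: N_wall · 7.4 sin 56° = 46×9.81×3.7 cos 56° → N_wall = 152.19 N.
ΣF_x = 0: f_floor = N_wall = 152.19 N.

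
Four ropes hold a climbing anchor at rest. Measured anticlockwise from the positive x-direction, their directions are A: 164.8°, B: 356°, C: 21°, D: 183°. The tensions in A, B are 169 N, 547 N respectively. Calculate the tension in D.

T_D ≈ 425 N

Resolve: ΣF_x = 169 cos 164.8° + 547 cos 356° + T_C cos 21° + T_D cos 183° = 0.
        ΣF_y = 169 sin 164.8° + 547 sin 356° + T_C sin 21° + T_D sin 183° = 0.
The known terms sum to (382.6, 6.153) N, so 0.9336 T_C − 0.9986 T_D = -382.6 and 0.3584 T_C − 0.0523 T_D = -6.153.
Solving simultaneously: T_C = 44.91 N, T_D = 425.1 N.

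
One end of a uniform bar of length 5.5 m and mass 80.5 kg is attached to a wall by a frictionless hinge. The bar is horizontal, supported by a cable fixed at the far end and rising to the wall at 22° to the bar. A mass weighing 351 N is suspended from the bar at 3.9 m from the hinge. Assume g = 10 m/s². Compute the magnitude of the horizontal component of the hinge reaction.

H_x ≈ 1610 N

Take torques about the hinge: T sin 22° · 5.5 = 80.5×10×2.75 + 351×3.9 = 3582.6 N·m.
So T = 3582.6 / (0.3746 × 5.5) = 1738.9 N.
ΣF_x = 0: H_x = T cos 22° = 1612.2 N.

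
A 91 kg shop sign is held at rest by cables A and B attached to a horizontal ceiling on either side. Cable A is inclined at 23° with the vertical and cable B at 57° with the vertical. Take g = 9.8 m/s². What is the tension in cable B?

Angles from the horizontal: cable A is 90° − 23° = 67°, cable B is 90° − 57° = 33°.
Weight W = 91 × 9.8 = 891.8 N acts straight down.
Horizontal: T_A cos 67° = T_B cos 33°  →  T_A = 2.146 T_B.
Vertical: T_A sin 67° + T_B sin 33° = 891.8.
Substituting the horizontal relation into the vertical equation gives 2.52 T_B = 891.8, so T_B = 353.8 N.

T_B ≈ 354 N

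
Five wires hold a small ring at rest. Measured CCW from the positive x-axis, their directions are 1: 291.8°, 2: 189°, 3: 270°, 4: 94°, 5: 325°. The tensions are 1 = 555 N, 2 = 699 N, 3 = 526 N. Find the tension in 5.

Resolve: ΣF_x = 555 cos 291.8° + 699 cos 189° + 526 cos 270° + T_4 cos 94° + T_5 cos 325° = 0.
        ΣF_y = 555 sin 291.8° + 699 sin 189° + 526 sin 270° + T_4 sin 94° + T_5 sin 325° = 0.
The known terms sum to (-484.3, -1151) N, so -0.0698 T_4 + 0.8192 T_5 = 484.3 and 0.9976 T_4 − 0.5736 T_5 = 1151.
Solving simultaneously: T_4 = 1570 N, T_5 = 724.9 N.

T_5 ≈ 725 N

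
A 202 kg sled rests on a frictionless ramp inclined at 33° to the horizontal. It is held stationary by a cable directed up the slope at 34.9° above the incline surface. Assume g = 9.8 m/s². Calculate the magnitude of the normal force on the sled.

N ≈ 908 N

Take axes along and perpendicular to the incline. Weight components: W sin 33° = 1078 N down-slope, W cos 33° = 1660 N into the surface.
Along incline: T cos 34.9° = W sin 33° → T = 1315 N.
Perpendicular: N = W cos 33° − T sin 34.9° = 908.1 N.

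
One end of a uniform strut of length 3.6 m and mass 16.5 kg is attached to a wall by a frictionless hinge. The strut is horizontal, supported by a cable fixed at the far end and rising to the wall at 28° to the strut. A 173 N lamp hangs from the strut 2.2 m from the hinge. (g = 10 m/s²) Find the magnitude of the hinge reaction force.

|H| ≈ 384 N

Take torques about the hinge: T sin 28° · 3.6 = 16.5×10×1.8 + 173×2.2 = 677.6 N·m.
So T = 677.6 / (0.4695 × 3.6) = 400.92 N.
ΣF_x = 0: H_x = T cos 28° = 353.99 N.
ΣF_y = 0: H_y = (16.5×10 + 173) − T sin 28° = 338 − 188.22 = 149.78 N.
|H| = √(H_x² + H_y²) = √((353.99)² + (149.78)²) = 384.38 N.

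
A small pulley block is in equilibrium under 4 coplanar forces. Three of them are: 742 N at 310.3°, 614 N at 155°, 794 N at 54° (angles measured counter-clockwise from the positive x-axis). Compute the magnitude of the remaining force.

F ≈ 515 N

Sum the known components: ΣF_x = 390.1 N, ΣF_y = 335.9 N.
For equilibrium the remaining force must supply (−ΣF_x, −ΣF_y) = (-390.1, -335.9) N.
Magnitude = √((-390.1)² + (-335.9)²) = 514.9 N; direction = atan2(-335.9, -390.1) = 220.7°.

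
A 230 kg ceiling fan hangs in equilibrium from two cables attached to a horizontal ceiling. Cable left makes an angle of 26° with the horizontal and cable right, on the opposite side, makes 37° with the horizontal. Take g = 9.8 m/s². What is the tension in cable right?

T_right ≈ 2270 N

Weight W = 230 × 9.8 = 2254 N acts straight down.
Horizontal: T_left cos 26° = T_right cos 37°  →  T_left = 0.8886 T_right.
Vertical: T_left sin 26° + T_right sin 37° = 2254.
Substituting the horizontal relation into the vertical equation gives 0.9913 T_right = 2254, so T_right = 2274 N.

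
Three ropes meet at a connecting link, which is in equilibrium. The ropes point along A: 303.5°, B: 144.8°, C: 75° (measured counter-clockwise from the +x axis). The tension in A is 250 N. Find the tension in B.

Resolve: ΣF_x = 250 cos 303.5° + T_B cos 144.8° + T_C cos 75° = 0.
        ΣF_y = 250 sin 303.5° + T_B sin 144.8° + T_C sin 75° = 0.
The known terms sum to (138, -208.5) N, so -0.8171 T_B + 0.2588 T_C = -138 and 0.5764 T_B + 0.9659 T_C = 208.5.
Solving simultaneously: T_B = 199.5 N, T_C = 96.76 N.

T_B ≈ 200 N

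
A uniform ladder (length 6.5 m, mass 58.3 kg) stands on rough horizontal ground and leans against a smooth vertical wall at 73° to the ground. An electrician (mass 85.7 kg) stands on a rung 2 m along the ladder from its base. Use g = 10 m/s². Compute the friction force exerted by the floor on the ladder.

f ≈ 170 N

Torques about the foot: N_wall · 6.5 sin 73° = 58.3×10×3.25 cos 73° + 85.7×10×2 cos 73° → N_wall = 169.74 N.
ΣF_x = 0: f_floor = N_wall = 169.74 N.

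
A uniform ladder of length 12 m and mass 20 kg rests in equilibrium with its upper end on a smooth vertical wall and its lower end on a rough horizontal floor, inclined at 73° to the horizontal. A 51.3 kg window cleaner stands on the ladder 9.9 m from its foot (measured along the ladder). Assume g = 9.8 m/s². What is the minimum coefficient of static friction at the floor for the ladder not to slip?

ΣF_y = 0: N_floor = 20×9.8 + 51.3×9.8 = 698.74 N.
Torques about the foot: N_wall · 12 sin 73° = 20×9.8×6 cos 73° + 51.3×9.8×9.9 cos 73° → N_wall = 156.77 N.
ΣF_x = 0: f_floor = N_wall = 156.77 N.
μ_min = f_floor / N_floor = 156.77 / 698.74 = 0.2244.

μ_min ≈ 0.224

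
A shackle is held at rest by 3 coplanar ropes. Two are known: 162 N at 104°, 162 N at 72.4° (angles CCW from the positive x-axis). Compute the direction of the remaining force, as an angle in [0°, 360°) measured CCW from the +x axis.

Sum the known components: ΣF_x = 9.793 N, ΣF_y = 311.6 N.
For equilibrium the remaining force must supply (−ΣF_x, −ΣF_y) = (-9.793, -311.6) N.
Magnitude = √((-9.793)² + (-311.6)²) = 311.8 N; direction = atan2(-311.6, -9.793) = 268.2°.

θ ≈ 268°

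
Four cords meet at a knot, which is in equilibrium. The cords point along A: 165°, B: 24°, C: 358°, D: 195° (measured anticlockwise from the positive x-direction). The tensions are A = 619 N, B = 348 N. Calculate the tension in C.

Resolve: ΣF_x = 619 cos 165° + 348 cos 24° + T_C cos 358° + T_D cos 195° = 0.
        ΣF_y = 619 sin 165° + 348 sin 24° + T_C sin 358° + T_D sin 195° = 0.
The known terms sum to (-280, 301.8) N, so 0.9994 T_C − 0.9659 T_D = 280 and -0.0349 T_C − 0.2588 T_D = -301.8.
Solving simultaneously: T_C = 1245 N, T_D = 998 N.

T_C ≈ 1240 N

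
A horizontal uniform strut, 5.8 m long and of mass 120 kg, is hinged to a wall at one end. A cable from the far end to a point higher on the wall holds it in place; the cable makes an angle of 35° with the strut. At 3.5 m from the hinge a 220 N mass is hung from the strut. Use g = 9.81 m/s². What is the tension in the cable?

Take torques about the hinge: T sin 35° · 5.8 = 120×9.81×2.9 + 220×3.5 = 4183.9 N·m.
So T = 4183.9 / (0.5736 × 5.8) = 1257.7 N.

T ≈ 1260 N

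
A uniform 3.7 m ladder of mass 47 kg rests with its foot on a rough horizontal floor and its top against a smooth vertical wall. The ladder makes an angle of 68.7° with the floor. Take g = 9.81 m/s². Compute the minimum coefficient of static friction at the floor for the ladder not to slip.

μ_min ≈ 0.195

ΣF_y = 0: N_floor = 47×9.81 = 461.07 N.
Torques about the foot: N_wall · 3.7 sin 68.7° = 47×9.81×1.85 cos 68.7° → N_wall = 89.882 N.
ΣF_x = 0: f_floor = N_wall = 89.882 N.
μ_min = f_floor / N_floor = 89.882 / 461.07 = 0.1949.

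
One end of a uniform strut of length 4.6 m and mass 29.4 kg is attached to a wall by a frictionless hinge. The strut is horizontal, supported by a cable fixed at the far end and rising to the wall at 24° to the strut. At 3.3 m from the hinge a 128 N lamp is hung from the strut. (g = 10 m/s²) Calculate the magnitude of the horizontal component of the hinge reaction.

H_x ≈ 536 N

Take torques about the hinge: T sin 24° · 4.6 = 29.4×10×2.3 + 128×3.3 = 1098.6 N·m.
So T = 1098.6 / (0.4067 × 4.6) = 587.18 N.
ΣF_x = 0: H_x = T cos 24° = 536.41 N.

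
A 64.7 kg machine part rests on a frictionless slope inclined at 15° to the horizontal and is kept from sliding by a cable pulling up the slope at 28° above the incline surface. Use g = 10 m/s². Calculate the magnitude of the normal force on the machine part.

Take axes along and perpendicular to the incline. Weight components: W sin 15° = 167.5 N down-slope, W cos 15° = 625 N into the surface.
Along incline: T cos 28° = W sin 15° → T = 189.7 N.
Perpendicular: N = W cos 15° − T sin 28° = 535.9 N.

N ≈ 536 N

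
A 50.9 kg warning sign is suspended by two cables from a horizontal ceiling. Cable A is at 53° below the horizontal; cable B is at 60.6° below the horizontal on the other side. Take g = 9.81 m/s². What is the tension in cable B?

T_B ≈ 328 N

Weight W = 50.9 × 9.81 = 499.3 N acts straight down.
Horizontal: T_A cos 53° = T_B cos 60.6°  →  T_A = 0.8157 T_B.
Vertical: T_A sin 53° + T_B sin 60.6° = 499.3.
Substituting the horizontal relation into the vertical equation gives 1.523 T_B = 499.3, so T_B = 327.9 N.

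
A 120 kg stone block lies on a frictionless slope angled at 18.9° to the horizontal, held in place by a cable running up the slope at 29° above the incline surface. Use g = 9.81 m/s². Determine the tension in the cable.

Take axes along and perpendicular to the incline. Weight components: W sin 18.9° = 381.3 N down-slope, W cos 18.9° = 1114 N into the surface.
Along incline: T cos 29° = W sin 18.9° → T = 436 N.
Perpendicular: N = W cos 18.9° − T sin 29° = 902.4 N.

T ≈ 436 N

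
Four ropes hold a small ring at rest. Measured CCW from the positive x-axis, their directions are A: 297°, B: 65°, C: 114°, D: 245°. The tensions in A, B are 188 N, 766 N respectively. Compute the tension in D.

Resolve: ΣF_x = 188 cos 297° + 766 cos 65° + T_C cos 114° + T_D cos 245° = 0.
        ΣF_y = 188 sin 297° + 766 sin 65° + T_C sin 114° + T_D sin 245° = 0.
The known terms sum to (409.1, 526.7) N, so -0.4067 T_C − 0.4226 T_D = -409.1 and 0.9135 T_C − 0.9063 T_D = -526.7.
Solving simultaneously: T_C = 196.3 N, T_D = 779 N.

T_D ≈ 779 N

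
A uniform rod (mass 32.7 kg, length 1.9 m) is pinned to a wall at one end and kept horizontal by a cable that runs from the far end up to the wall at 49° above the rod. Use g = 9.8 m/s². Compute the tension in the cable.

T ≈ 212 N

Take torques about the hinge: T sin 49° · 1.9 = 32.7×9.8×0.95 = 304.44 N·m.
So T = 304.44 / (0.7547 × 1.9) = 212.31 N.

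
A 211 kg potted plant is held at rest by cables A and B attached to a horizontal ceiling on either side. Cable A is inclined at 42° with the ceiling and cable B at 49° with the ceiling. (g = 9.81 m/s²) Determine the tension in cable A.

T_A ≈ 1360 N

Weight W = 211 × 9.81 = 2070 N acts straight down.
Horizontal: T_A cos 42° = T_B cos 49°  →  T_B = 1.133 T_A.
Vertical: T_A sin 42° + T_B sin 49° = 2070.
Substituting the horizontal relation into the vertical equation gives 1.524 T_A = 2070, so T_A = 1358 N.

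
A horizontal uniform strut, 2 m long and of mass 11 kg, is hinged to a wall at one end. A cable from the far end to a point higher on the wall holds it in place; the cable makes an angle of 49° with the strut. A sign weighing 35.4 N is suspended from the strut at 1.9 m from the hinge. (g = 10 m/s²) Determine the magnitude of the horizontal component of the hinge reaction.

H_x ≈ 77 N

Take torques about the hinge: T sin 49° · 2 = 11×10×1 + 35.4×1.9 = 177.26 N·m.
So T = 177.26 / (0.7547 × 2) = 117.44 N.
ΣF_x = 0: H_x = T cos 49° = 77.045 N.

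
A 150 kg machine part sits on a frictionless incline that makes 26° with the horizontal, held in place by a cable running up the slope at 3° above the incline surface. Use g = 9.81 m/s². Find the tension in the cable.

Take axes along and perpendicular to the incline. Weight components: W sin 26° = 645.1 N down-slope, W cos 26° = 1323 N into the surface.
Along incline: T cos 3° = W sin 26° → T = 645.9 N.
Perpendicular: N = W cos 26° − T sin 3° = 1289 N.

T ≈ 646 N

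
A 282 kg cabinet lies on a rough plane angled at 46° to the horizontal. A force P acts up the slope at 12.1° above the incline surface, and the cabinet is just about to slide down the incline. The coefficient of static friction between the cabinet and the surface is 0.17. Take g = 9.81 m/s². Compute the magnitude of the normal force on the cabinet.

On the verge of sliding down the incline, friction equals μN and acts up the slope.
Perpendicular: N + P sin 12.1° = W cos 46° = 1922 N.
Along incline: P cos 12.1° + μN = W sin 46° with W sin 46° = 1990 N.
Solving the pair for P and N: P = 1765 N, N = 1552 N (and f = μN = 263.8 N).

N ≈ 1550 N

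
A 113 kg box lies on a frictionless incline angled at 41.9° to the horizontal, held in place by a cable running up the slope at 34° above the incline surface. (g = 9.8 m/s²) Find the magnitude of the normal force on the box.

N ≈ 325 N

Take axes along and perpendicular to the incline. Weight components: W sin 41.9° = 739.6 N down-slope, W cos 41.9° = 824.3 N into the surface.
Along incline: T cos 34° = W sin 41.9° → T = 892.1 N.
Perpendicular: N = W cos 41.9° − T sin 34° = 325.4 N.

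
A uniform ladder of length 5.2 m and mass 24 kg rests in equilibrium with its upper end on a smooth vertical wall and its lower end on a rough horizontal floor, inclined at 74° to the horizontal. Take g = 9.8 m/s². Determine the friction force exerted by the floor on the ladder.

Torques about the foot: N_wall · 5.2 sin 74° = 24×9.8×2.6 cos 74° → N_wall = 33.721 N.
ΣF_x = 0: f_floor = N_wall = 33.721 N.

f ≈ 33.7 N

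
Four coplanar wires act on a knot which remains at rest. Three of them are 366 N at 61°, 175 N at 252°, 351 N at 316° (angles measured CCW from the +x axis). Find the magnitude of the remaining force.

Sum the known components: ΣF_x = 375.9 N, ΣF_y = -90.15 N.
For equilibrium the remaining force must supply (−ΣF_x, −ΣF_y) = (-375.9, 90.15) N.
Magnitude = √((-375.9)² + (90.15)²) = 386.5 N; direction = atan2(90.15, -375.9) = 166.5°.

F ≈ 387 N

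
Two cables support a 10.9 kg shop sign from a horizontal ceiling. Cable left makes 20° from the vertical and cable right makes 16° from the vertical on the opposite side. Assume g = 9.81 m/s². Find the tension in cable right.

Angles from the horizontal: cable left is 90° − 20° = 70°, cable right is 90° − 16° = 74°.
Weight W = 10.9 × 9.81 = 106.9 N acts straight down.
Horizontal: T_left cos 70° = T_right cos 74°  →  T_left = 0.8059 T_right.
Vertical: T_left sin 70° + T_right sin 74° = 106.9.
Substituting the horizontal relation into the vertical equation gives 1.719 T_right = 106.9, so T_right = 62.22 N.

T_right ≈ 62.2 N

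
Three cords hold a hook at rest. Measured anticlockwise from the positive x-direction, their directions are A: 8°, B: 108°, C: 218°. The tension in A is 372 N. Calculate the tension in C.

Resolve: ΣF_x = 372 cos 8° + T_B cos 108° + T_C cos 218° = 0.
        ΣF_y = 372 sin 8° + T_B sin 108° + T_C sin 218° = 0.
The known terms sum to (368.4, 51.77) N, so -0.3090 T_B − 0.7880 T_C = -368.4 and 0.9511 T_B − 0.6157 T_C = -51.77.
Solving simultaneously: T_B = 197.9 N, T_C = 389.9 N.

T_C ≈ 390 N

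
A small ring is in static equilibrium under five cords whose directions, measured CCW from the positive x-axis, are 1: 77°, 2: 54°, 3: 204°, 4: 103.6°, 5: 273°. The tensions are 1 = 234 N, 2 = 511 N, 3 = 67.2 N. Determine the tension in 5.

Resolve: ΣF_x = 234 cos 77° + 511 cos 54° + 67.2 cos 204° + T_4 cos 103.6° + T_5 cos 273° = 0.
        ΣF_y = 234 sin 77° + 511 sin 54° + 67.2 sin 204° + T_4 sin 103.6° + T_5 sin 273° = 0.
The known terms sum to (291.6, 614.1) N, so -0.2351 T_4 + 0.0523 T_5 = -291.6 and 0.9720 T_4 − 0.9986 T_5 = -614.1.
Solving simultaneously: T_4 = 1758 N, T_5 = 2326 N.

T_5 ≈ 2330 N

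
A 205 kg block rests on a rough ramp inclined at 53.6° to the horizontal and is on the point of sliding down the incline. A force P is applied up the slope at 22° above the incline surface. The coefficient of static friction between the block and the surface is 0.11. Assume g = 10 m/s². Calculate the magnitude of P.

P ≈ 1710 N

On the verge of sliding down the incline, friction equals μN and acts up the slope.
Perpendicular: N + P sin 22° = W cos 53.6° = 1217 N.
Along incline: P cos 22° + μN = W sin 53.6° with W sin 53.6° = 1650 N.
Solving the pair for P and N: P = 1711 N, N = 575.4 N (and f = μN = 63.3 N).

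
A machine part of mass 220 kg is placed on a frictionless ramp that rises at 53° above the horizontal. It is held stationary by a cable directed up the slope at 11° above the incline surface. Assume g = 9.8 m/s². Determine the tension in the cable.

T ≈ 1750 N

Take axes along and perpendicular to the incline. Weight components: W sin 53° = 1722 N down-slope, W cos 53° = 1298 N into the surface.
Along incline: T cos 11° = W sin 53° → T = 1754 N.
Perpendicular: N = W cos 53° − T sin 11° = 962.8 N.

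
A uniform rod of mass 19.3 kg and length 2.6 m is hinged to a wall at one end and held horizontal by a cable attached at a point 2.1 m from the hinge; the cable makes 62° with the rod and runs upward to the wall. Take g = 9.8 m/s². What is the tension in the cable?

T ≈ 133 N

Take torques about the hinge: T sin 62° · 2.1 = 19.3×9.8×1.3 = 245.88 N·m.
So T = 245.88 / (0.8829 × 2.1) = 132.61 N.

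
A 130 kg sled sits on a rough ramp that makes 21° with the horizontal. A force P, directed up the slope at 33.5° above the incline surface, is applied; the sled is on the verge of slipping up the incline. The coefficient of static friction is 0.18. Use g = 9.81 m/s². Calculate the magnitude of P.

On the verge of sliding up the incline, friction equals μN and acts down the slope.
Perpendicular: N + P sin 33.5° = W cos 21° = 1191 N.
Along incline: P cos 33.5° = W sin 21° + μN  with W sin 21° = 457 N.
Solving the pair for P and N: P = 719.4 N, N = 793.6 N (and f = μN = 142.8 N).

P ≈ 719 N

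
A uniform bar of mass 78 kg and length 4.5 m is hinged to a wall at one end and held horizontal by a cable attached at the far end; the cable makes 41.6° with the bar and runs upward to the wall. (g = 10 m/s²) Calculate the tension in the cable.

Take torques about the hinge: T sin 41.6° · 4.5 = 78×10×2.25 = 1755 N·m.
So T = 1755 / (0.6639 × 4.5) = 587.41 N.

T ≈ 587 N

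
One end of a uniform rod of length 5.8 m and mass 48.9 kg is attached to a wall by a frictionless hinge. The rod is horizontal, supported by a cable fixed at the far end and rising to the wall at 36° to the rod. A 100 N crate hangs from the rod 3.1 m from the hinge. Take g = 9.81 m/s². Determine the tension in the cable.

T ≈ 499 N

Take torques about the hinge: T sin 36° · 5.8 = 48.9×9.81×2.9 + 100×3.1 = 1701.2 N·m.
So T = 1701.2 / (0.5878 × 5.8) = 499 N.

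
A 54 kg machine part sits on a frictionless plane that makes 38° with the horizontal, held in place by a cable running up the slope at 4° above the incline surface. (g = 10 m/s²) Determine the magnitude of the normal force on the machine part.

N ≈ 402 N

Take axes along and perpendicular to the incline. Weight components: W sin 38° = 332.5 N down-slope, W cos 38° = 425.5 N into the surface.
Along incline: T cos 4° = W sin 38° → T = 333.3 N.
Perpendicular: N = W cos 38° − T sin 4° = 402.3 N.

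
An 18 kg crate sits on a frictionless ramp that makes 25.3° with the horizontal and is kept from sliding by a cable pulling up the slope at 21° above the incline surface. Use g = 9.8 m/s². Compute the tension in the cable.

T ≈ 80.7 N

Take axes along and perpendicular to the incline. Weight components: W sin 25.3° = 75.39 N down-slope, W cos 25.3° = 159.5 N into the surface.
Along incline: T cos 21° = W sin 25.3° → T = 80.75 N.
Perpendicular: N = W cos 25.3° − T sin 21° = 130.5 N.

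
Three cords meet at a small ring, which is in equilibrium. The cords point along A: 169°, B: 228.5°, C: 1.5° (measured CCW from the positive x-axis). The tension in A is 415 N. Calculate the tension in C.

Resolve: ΣF_x = 415 cos 169° + T_B cos 228.5° + T_C cos 1.5° = 0.
        ΣF_y = 415 sin 169° + T_B sin 228.5° + T_C sin 1.5° = 0.
The known terms sum to (-407.4, 79.19) N, so -0.6626 T_B + 0.9997 T_C = 407.4 and -0.7490 T_B + 0.0262 T_C = -79.19.
Solving simultaneously: T_B = 122.8 N, T_C = 488.9 N.

T_C ≈ 489 N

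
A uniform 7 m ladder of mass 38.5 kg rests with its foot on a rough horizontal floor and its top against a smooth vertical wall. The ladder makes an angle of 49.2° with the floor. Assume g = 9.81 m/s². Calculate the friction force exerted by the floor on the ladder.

Torques about the foot: N_wall · 7 sin 49.2° = 38.5×9.81×3.5 cos 49.2° → N_wall = 163 N.
ΣF_x = 0: f_floor = N_wall = 163 N.

f ≈ 163 N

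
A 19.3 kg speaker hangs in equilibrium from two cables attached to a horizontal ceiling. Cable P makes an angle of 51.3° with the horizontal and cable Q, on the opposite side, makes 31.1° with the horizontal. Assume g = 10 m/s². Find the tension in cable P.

Weight W = 19.3 × 10 = 193 N acts straight down.
Horizontal: T_P cos 51.3° = T_Q cos 31.1°  →  T_Q = 0.7302 T_P.
Vertical: T_P sin 51.3° + T_Q sin 31.1° = 193.
Substituting the horizontal relation into the vertical equation gives 1.158 T_P = 193, so T_P = 166.7 N.

T_P ≈ 167 N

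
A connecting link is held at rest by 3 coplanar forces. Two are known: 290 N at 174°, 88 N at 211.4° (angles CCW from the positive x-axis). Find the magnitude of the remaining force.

F ≈ 364 N

Sum the known components: ΣF_x = -363.5 N, ΣF_y = -15.54 N.
For equilibrium the remaining force must supply (−ΣF_x, −ΣF_y) = (363.5, 15.54) N.
Magnitude = √((363.5)² + (15.54)²) = 363.9 N; direction = atan2(15.54, 363.5) = 2.4°.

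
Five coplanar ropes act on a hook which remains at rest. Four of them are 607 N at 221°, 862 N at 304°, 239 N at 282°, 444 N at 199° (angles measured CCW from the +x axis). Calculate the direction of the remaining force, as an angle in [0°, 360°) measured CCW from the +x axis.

Sum the known components: ΣF_x = -346.2 N, ΣF_y = -1491 N.
For equilibrium the remaining force must supply (−ΣF_x, −ΣF_y) = (346.2, 1491) N.
Magnitude = √((346.2)² + (1491)²) = 1531 N; direction = atan2(1491, 346.2) = 76.9°.

θ ≈ 76.9°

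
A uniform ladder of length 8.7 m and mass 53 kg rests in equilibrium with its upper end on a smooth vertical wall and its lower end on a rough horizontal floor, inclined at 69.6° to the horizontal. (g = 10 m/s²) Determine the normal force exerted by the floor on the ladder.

N_floor ≈ 530 N

ΣF_y = 0: N_floor = 53×10 = 530 N.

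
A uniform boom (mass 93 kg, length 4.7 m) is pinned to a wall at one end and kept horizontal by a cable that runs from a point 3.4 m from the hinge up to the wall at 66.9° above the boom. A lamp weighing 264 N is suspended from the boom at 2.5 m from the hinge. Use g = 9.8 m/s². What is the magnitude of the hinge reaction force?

Take torques about the hinge: T sin 66.9° · 3.4 = 93×9.8×2.35 + 264×2.5 = 2801.8 N·m.
So T = 2801.8 / (0.9198 × 3.4) = 895.89 N.
ΣF_x = 0: H_x = T cos 66.9° = 351.49 N.
ΣF_y = 0: H_y = (93×9.8 + 264) − T sin 66.9° = 1175.4 − 824.06 = 351.34 N.
|H| = √(H_x² + H_y²) = √((351.49)² + (351.34)²) = 496.98 N.

|H| ≈ 497 N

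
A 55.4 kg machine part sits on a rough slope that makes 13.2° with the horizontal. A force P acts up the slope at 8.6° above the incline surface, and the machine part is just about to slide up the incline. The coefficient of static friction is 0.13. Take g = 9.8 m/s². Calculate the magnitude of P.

On the verge of sliding up the incline, friction equals μN and acts down the slope.
Perpendicular: N + P sin 8.6° = W cos 13.2° = 528.6 N.
Along incline: P cos 8.6° = W sin 13.2° + μN  with W sin 13.2° = 124 N.
Solving the pair for P and N: P = 191.1 N, N = 500 N (and f = μN = 65 N).

P ≈ 191 N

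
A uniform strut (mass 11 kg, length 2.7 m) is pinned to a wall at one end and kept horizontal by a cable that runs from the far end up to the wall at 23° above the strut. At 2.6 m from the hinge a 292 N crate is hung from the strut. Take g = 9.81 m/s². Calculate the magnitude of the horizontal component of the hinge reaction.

H_x ≈ 790 N

Take torques about the hinge: T sin 23° · 2.7 = 11×9.81×1.35 + 292×2.6 = 904.88 N·m.
So T = 904.88 / (0.3907 × 2.7) = 857.73 N.
ΣF_x = 0: H_x = T cos 23° = 789.54 N.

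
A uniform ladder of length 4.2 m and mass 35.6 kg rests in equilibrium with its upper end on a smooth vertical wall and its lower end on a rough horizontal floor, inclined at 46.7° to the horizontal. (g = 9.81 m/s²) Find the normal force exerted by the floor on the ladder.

N_floor ≈ 349 N

ΣF_y = 0: N_floor = 35.6×9.81 = 349.24 N.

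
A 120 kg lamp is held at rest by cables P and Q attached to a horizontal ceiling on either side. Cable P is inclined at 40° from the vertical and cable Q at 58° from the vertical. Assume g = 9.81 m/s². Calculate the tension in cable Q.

Angles from the horizontal: cable P is 90° − 40° = 50°, cable Q is 90° − 58° = 32°.
Weight W = 120 × 9.81 = 1177 N acts straight down.
Horizontal: T_P cos 50° = T_Q cos 32°  →  T_P = 1.319 T_Q.
Vertical: T_P sin 50° + T_Q sin 32° = 1177.
Substituting the horizontal relation into the vertical equation gives 1.541 T_Q = 1177, so T_Q = 764.1 N.

T_Q ≈ 764 N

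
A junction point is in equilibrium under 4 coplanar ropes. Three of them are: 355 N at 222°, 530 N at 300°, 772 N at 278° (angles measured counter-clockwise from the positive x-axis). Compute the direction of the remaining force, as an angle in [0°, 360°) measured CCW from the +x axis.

θ ≈ 94.3°

Sum the known components: ΣF_x = 108.6 N, ΣF_y = -1461 N.
For equilibrium the remaining force must supply (−ΣF_x, −ΣF_y) = (-108.6, 1461) N.
Magnitude = √((-108.6)² + (1461)²) = 1465 N; direction = atan2(1461, -108.6) = 94.3°.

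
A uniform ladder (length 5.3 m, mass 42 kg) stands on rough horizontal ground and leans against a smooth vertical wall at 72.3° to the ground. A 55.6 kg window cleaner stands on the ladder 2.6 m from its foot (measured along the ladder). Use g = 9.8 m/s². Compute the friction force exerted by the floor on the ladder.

Torques about the foot: N_wall · 5.3 sin 72.3° = 42×9.8×2.65 cos 72.3° + 55.6×9.8×2.6 cos 72.3° → N_wall = 150.99 N.
ΣF_x = 0: f_floor = N_wall = 150.99 N.

f ≈ 151 N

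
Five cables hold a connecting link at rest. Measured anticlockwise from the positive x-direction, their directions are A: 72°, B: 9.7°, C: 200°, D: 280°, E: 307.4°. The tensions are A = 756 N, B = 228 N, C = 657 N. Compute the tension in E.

T_E ≈ 139 N

Resolve: ΣF_x = 756 cos 72° + 228 cos 9.7° + 657 cos 200° + T_D cos 280° + T_E cos 307.4° = 0.
        ΣF_y = 756 sin 72° + 228 sin 9.7° + 657 sin 200° + T_D sin 280° + T_E sin 307.4° = 0.
The known terms sum to (-159, 532.7) N, so 0.1736 T_D + 0.6074 T_E = 159 and -0.9848 T_D − 0.7944 T_E = -532.7.
Solving simultaneously: T_D = 428.6 N, T_E = 139.3 N.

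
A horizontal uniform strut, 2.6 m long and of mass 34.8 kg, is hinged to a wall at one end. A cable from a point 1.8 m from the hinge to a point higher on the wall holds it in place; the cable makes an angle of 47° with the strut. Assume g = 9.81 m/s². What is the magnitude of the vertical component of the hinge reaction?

|H_y| ≈ 94.8 N

Take torques about the hinge: T sin 47° · 1.8 = 34.8×9.81×1.3 = 443.8 N·m.
So T = 443.8 / (0.7314 × 1.8) = 337.13 N.
ΣF_y = 0: H_y = (34.8×9.81) − T sin 47° = 341.39 − 246.56 = 94.83 N.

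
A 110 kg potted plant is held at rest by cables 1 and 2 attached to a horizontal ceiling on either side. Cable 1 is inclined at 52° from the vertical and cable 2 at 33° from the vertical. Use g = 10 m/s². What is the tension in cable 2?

T_2 ≈ 870 N

Angles from the horizontal: cable 1 is 90° − 52° = 38°, cable 2 is 90° − 33° = 57°.
Weight W = 110 × 10 = 1100 N acts straight down.
Horizontal: T_1 cos 38° = T_2 cos 57°  →  T_1 = 0.6912 T_2.
Vertical: T_1 sin 38° + T_2 sin 57° = 1100.
Substituting the horizontal relation into the vertical equation gives 1.264 T_2 = 1100, so T_2 = 870.1 N.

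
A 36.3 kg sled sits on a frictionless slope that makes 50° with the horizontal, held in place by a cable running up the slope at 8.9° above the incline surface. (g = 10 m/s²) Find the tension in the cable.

Take axes along and perpendicular to the incline. Weight components: W sin 50° = 278.1 N down-slope, W cos 50° = 233.3 N into the surface.
Along incline: T cos 8.9° = W sin 50° → T = 281.5 N.
Perpendicular: N = W cos 50° − T sin 8.9° = 189.8 N.

T ≈ 281 N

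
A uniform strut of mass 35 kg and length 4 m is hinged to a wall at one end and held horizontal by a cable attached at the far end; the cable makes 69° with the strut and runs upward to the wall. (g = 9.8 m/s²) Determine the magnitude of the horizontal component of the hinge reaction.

H_x ≈ 65.8 N

Take torques about the hinge: T sin 69° · 4 = 35×9.8×2 = 686 N·m.
So T = 686 / (0.9336 × 4) = 183.7 N.
ΣF_x = 0: H_x = T cos 69° = 65.833 N.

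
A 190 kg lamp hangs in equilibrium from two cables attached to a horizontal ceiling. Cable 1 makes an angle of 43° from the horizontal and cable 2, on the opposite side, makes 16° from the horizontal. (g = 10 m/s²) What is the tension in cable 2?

Weight W = 190 × 10 = 1900 N acts straight down.
Horizontal: T_1 cos 43° = T_2 cos 16°  →  T_1 = 1.314 T_2.
Vertical: T_1 sin 43° + T_2 sin 16° = 1900.
Substituting the horizontal relation into the vertical equation gives 1.172 T_2 = 1900, so T_2 = 1621 N.

T_2 ≈ 1620 N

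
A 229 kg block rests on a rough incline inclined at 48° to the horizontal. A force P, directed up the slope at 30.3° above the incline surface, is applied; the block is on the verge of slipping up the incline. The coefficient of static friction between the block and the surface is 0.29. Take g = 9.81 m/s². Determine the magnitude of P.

P ≈ 2090 N

On the verge of sliding up the incline, friction equals μN and acts down the slope.
Perpendicular: N + P sin 30.3° = W cos 48° = 1503 N.
Along incline: P cos 30.3° = W sin 48° + μN  with W sin 48° = 1669 N.
Solving the pair for P and N: P = 2085 N, N = 451.2 N (and f = μN = 130.8 N).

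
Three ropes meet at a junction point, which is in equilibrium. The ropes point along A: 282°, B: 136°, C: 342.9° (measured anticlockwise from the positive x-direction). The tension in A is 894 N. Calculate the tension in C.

Resolve: ΣF_x = 894 cos 282° + T_B cos 136° + T_C cos 342.9° = 0.
        ΣF_y = 894 sin 282° + T_B sin 136° + T_C sin 342.9° = 0.
The known terms sum to (185.9, -874.5) N, so -0.7193 T_B + 0.9558 T_C = -185.9 and 0.6947 T_B − 0.2940 T_C = 874.5.
Solving simultaneously: T_B = 1727 N, T_C = 1105 N.

T_C ≈ 1100 N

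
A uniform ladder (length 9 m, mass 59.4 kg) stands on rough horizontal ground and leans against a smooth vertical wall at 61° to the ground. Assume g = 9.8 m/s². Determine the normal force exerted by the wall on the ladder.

N_wall ≈ 161 N

Torques about the foot: N_wall · 9 sin 61° = 59.4×9.8×4.5 cos 61° → N_wall = 161.34 N.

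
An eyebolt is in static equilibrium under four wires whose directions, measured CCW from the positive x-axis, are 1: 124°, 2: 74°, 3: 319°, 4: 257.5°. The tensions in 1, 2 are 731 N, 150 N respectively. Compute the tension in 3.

T_3 ≈ 593 N

Resolve: ΣF_x = 731 cos 124° + 150 cos 74° + T_3 cos 319° + T_4 cos 257.5° = 0.
        ΣF_y = 731 sin 124° + 150 sin 74° + T_3 sin 319° + T_4 sin 257.5° = 0.
The known terms sum to (-367.4, 750.2) N, so 0.7547 T_3 − 0.2164 T_4 = 367.4 and -0.6561 T_3 − 0.9763 T_4 = -750.2.
Solving simultaneously: T_3 = 592.9 N, T_4 = 370 N.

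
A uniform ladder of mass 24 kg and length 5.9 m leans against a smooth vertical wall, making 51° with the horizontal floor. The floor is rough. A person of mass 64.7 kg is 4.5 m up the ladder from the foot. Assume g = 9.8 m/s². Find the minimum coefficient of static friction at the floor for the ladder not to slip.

ΣF_y = 0: N_floor = 24×9.8 + 64.7×9.8 = 869.26 N.
Torques about the foot: N_wall · 5.9 sin 51° = 24×9.8×2.95 cos 51° + 64.7×9.8×4.5 cos 51° → N_wall = 486.85 N.
ΣF_x = 0: f_floor = N_wall = 486.85 N.
μ_min = f_floor / N_floor = 486.85 / 869.26 = 0.5601.

μ_min ≈ 0.560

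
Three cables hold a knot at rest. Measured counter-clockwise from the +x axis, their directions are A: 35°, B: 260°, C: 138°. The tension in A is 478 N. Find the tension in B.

T_B ≈ 549 N

Resolve: ΣF_x = 478 cos 35° + T_B cos 260° + T_C cos 138° = 0.
        ΣF_y = 478 sin 35° + T_B sin 260° + T_C sin 138° = 0.
The known terms sum to (391.6, 274.2) N, so -0.1736 T_B − 0.7431 T_C = -391.6 and -0.9848 T_B + 0.6691 T_C = -274.2.
Solving simultaneously: T_B = 549.2 N, T_C = 398.6 N.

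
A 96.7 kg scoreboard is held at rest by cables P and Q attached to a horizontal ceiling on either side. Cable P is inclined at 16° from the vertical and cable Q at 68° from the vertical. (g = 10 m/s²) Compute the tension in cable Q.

Angles from the horizontal: cable P is 90° − 16° = 74°, cable Q is 90° − 68° = 22°.
Weight W = 96.7 × 10 = 967 N acts straight down.
Horizontal: T_P cos 74° = T_Q cos 22°  →  T_P = 3.364 T_Q.
Vertical: T_P sin 74° + T_Q sin 22° = 967.
Substituting the horizontal relation into the vertical equation gives 3.608 T_Q = 967, so T_Q = 268 N.

T_Q ≈ 268 N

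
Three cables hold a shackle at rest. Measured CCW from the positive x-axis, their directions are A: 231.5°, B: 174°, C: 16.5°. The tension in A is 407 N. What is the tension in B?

Resolve: ΣF_x = 407 cos 231.5° + T_B cos 174° + T_C cos 16.5° = 0.
        ΣF_y = 407 sin 231.5° + T_B sin 174° + T_C sin 16.5° = 0.
The known terms sum to (-253.4, -318.5) N, so -0.9945 T_B + 0.9588 T_C = 253.4 and 0.1045 T_B + 0.2840 T_C = 318.5.
Solving simultaneously: T_B = 610 N, T_C = 897 N.

T_B ≈ 610 N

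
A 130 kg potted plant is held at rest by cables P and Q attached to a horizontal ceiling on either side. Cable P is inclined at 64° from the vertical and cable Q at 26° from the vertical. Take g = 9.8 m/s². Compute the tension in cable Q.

T_Q ≈ 1150 N

Angles from the horizontal: cable P is 90° − 64° = 26°, cable Q is 90° − 26° = 64°.
Weight W = 130 × 9.8 = 1274 N acts straight down.
Horizontal: T_P cos 26° = T_Q cos 64°  →  T_P = 0.4877 T_Q.
Vertical: T_P sin 26° + T_Q sin 64° = 1274.
Substituting the horizontal relation into the vertical equation gives 1.113 T_Q = 1274, so T_Q = 1145 N.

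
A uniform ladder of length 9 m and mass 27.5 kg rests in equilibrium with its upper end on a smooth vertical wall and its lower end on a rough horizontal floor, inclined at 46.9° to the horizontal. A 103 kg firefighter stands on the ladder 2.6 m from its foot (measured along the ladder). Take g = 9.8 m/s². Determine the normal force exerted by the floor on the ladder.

N_floor ≈ 1280 N

ΣF_y = 0: N_floor = 27.5×9.8 + 103×9.8 = 1278.9 N.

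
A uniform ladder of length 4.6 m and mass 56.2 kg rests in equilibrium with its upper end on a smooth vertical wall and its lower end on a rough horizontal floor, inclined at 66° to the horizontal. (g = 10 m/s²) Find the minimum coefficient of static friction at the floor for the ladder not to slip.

μ_min ≈ 0.223

ΣF_y = 0: N_floor = 56.2×10 = 562 N.
Torques about the foot: N_wall · 4.6 sin 66° = 56.2×10×2.3 cos 66° → N_wall = 125.11 N.
ΣF_x = 0: f_floor = N_wall = 125.11 N.
μ_min = f_floor / N_floor = 125.11 / 562 = 0.2226.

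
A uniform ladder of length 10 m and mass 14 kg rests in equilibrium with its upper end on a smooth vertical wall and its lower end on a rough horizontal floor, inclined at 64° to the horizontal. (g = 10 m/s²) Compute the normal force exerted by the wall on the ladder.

N_wall ≈ 34.1 N

Torques about the foot: N_wall · 10 sin 64° = 14×10×5 cos 64° → N_wall = 34.141 N.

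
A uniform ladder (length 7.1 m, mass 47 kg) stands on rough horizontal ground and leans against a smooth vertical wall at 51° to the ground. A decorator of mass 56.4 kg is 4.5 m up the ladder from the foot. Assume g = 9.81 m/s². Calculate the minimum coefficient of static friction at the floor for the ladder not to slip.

μ_min ≈ 0.464

ΣF_y = 0: N_floor = 47×9.81 + 56.4×9.81 = 1014.4 N.
Torques about the foot: N_wall · 7.1 sin 51° = 47×9.81×3.55 cos 51° + 56.4×9.81×4.5 cos 51° → N_wall = 470.65 N.
ΣF_x = 0: f_floor = N_wall = 470.65 N.
μ_min = f_floor / N_floor = 470.65 / 1014.4 = 0.464.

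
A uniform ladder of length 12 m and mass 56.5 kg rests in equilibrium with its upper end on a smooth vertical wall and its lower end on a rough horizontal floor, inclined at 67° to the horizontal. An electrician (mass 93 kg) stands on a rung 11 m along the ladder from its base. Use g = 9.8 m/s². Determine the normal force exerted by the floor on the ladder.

ΣF_y = 0: N_floor = 56.5×9.8 + 93×9.8 = 1465.1 N.

N_floor ≈ 1470 N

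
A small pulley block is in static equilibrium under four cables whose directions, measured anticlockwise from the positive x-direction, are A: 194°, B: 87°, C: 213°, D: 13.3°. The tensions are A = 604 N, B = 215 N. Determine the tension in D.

T_D ≈ 1100 N

Resolve: ΣF_x = 604 cos 194° + 215 cos 87° + T_C cos 213° + T_D cos 13.3° = 0.
        ΣF_y = 604 sin 194° + 215 sin 87° + T_C sin 213° + T_D sin 13.3° = 0.
The known terms sum to (-574.8, 68.58) N, so -0.8387 T_C + 0.9732 T_D = 574.8 and -0.5446 T_C + 0.2300 T_D = -68.58.
Solving simultaneously: T_C = 590.3 N, T_D = 1099 N.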